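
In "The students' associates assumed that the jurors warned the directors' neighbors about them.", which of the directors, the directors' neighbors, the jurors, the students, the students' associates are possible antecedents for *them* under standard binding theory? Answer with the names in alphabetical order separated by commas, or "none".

*them* is a pronoun; Principle B requires it to be free in its binding domain — the clause headed by 'warned'.
— the directors: possessor inside the object DP of the clause headed by 'warned'; does not c-command the pronoun — Principle B does not apply; allowed.
— the directors' neighbors: object of the clause headed by 'warned'; c-commands the pronoun within its binding domain — blocked (Principle B).
— the jurors: subject of the clause headed by 'warned'; c-commands the pronoun within its binding domain — blocked (Principle B).
— the students: possessor inside the subject DP of the matrix clause; does not c-command the pronoun — Principle B does not apply; allowed.
— the students' associates: subject of the matrix clause; c-commands the pronoun but lies outside its binding domain — allowed.

the directors, the students, the students' associates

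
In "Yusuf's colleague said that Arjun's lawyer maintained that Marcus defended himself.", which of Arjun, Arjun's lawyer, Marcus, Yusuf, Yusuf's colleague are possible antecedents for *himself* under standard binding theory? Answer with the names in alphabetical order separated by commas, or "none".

*himself* is a reflexive; Principle A requires it to be bound within its binding domain — the clause headed by 'defended'.
— Arjun: possessor inside the subject DP of the clause headed by 'maintained'; does not c-command the reflexive — cannot bind it (Principle A).
— Arjun's lawyer: subject of the clause headed by 'maintained'; c-commands the reflexive but lies outside its binding domain — cannot bind it (Principle A).
— Marcus: subject of the clause headed by 'defended'; c-commands the reflexive within its binding domain — allowed (Principle A).
— Yusuf: possessor inside the subject DP of the matrix clause; does not c-command the reflexive — cannot bind it (Principle A).
— Yusuf's colleague: subject of the matrix clause; c-commands the reflexive but lies outside its binding domain — cannot bind it (Principle A).

Marcus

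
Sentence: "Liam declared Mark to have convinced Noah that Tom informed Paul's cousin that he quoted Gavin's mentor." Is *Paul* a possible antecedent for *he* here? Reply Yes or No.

*he* is a pronoun; Principle B requires it to be free in its binding domain — the clause headed by 'quoted'.
— Paul: possessor inside the object DP of the clause headed by 'informed'; does not c-command the pronoun — Principle B does not apply; allowed.

Yes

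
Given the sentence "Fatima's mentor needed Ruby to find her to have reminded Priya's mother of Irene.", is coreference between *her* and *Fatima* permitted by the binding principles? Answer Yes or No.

*her* is a pronoun; Principle B requires it to be free in its binding domain — the clause headed by 'find'.
— Fatima: possessor inside the subject DP of the matrix clause; does not c-command the pronoun — Principle B does not apply; allowed.

Yes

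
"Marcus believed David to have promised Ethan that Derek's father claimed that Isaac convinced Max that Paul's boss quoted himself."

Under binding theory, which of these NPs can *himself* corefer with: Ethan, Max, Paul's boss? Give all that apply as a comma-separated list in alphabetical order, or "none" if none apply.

*himself* is a reflexive; Principle A requires it to be bound within its binding domain — the clause headed by 'quoted'.
— Ethan: object of the clause headed by 'promised'; c-commands the reflexive but lies outside its binding domain — cannot bind it (Principle A).
— Max: object of the clause headed by 'convinced'; c-commands the reflexive but lies outside its binding domain — cannot bind it (Principle A).
— Paul's boss: subject of the clause headed by 'quoted'; c-commands the reflexive within its binding domain — allowed (Principle A).

Paul's boss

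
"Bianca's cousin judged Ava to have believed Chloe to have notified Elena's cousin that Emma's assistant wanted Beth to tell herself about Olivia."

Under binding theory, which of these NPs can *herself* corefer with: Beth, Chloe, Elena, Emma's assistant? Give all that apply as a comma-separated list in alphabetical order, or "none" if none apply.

Beth

*herself* is a reflexive; Principle A requires it to be bound within its binding domain — the clause headed by 'tell'.
— Beth: subject of the clause headed by 'tell'; c-commands the reflexive within its binding domain — allowed (Principle A).
— Chloe: subject of the clause headed by 'notified'; c-commands the reflexive but lies outside its binding domain — cannot bind it (Principle A).
— Elena: possessor inside the object DP of the clause headed by 'notified'; does not c-command the reflexive — cannot bind it (Principle A).
— Emma's assistant: subject of the clause headed by 'wanted'; c-commands the reflexive but lies outside its binding domain — cannot bind it (Principle A).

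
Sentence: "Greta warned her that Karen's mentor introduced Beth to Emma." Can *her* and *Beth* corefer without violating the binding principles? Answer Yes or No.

*Beth* is an R-expression; Principle C requires it to be free (not bound by any c-commanding expression).
— her: object of the matrix clause; the pronoun c-commands the R-expression — coreference blocked (Principle C).

No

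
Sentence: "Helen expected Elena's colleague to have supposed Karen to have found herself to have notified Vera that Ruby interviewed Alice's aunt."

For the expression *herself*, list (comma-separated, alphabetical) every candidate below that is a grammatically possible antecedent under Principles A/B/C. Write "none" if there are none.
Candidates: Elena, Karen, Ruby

Karen

*herself* is a reflexive; Principle A requires it to be bound within its binding domain — the clause headed by 'found'.
— Elena: possessor inside the subject DP of the clause headed by 'supposed'; does not c-command the reflexive — cannot bind it (Principle A).
— Karen: subject of the clause headed by 'found'; c-commands the reflexive within its binding domain — allowed (Principle A).
— Ruby: subject of the clause headed by 'interviewed'; does not c-command the reflexive — cannot bind it (Principle A).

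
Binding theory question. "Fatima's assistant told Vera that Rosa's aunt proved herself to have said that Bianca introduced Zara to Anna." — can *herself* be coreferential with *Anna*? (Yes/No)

No

*herself* is a reflexive; Principle A requires it to be bound within its binding domain — the clause headed by 'proved'.
— Anna: second object of the clause headed by 'introduced'; does not c-command the reflexive — cannot bind it (Principle A).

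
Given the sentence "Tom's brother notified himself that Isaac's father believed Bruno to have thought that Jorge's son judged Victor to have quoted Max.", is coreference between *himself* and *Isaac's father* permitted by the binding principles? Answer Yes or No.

*himself* is a reflexive; Principle A requires it to be bound within its binding domain — the matrix clause.
— Isaac's father: subject of the clause headed by 'believed'; does not c-command the reflexive — cannot bind it (Principle A).

No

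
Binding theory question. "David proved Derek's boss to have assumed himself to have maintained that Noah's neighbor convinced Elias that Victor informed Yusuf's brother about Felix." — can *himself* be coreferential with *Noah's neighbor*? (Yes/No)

No

*himself* is a reflexive; Principle A requires it to be bound within its binding domain — the clause headed by 'assumed'.
— Noah's neighbor: subject of the clause headed by 'convinced'; does not c-command the reflexive — cannot bind it (Principle A).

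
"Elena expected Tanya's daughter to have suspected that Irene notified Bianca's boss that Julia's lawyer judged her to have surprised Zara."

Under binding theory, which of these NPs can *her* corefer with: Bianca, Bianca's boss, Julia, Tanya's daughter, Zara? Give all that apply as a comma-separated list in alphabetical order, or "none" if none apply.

*her* is a pronoun; Principle B requires it to be free in its binding domain — the clause headed by 'judged'.
— Bianca: possessor inside the object DP of the clause headed by 'notified'; does not c-command the pronoun — Principle B does not apply; allowed.
— Bianca's boss: object of the clause headed by 'notified'; c-commands the pronoun but lies outside its binding domain — allowed.
— Julia: possessor inside the subject DP of the clause headed by 'judged'; does not c-command the pronoun — Principle B does not apply; allowed.
— Tanya's daughter: subject of the clause headed by 'suspected'; c-commands the pronoun but lies outside its binding domain — allowed.
— Zara: object of the clause headed by 'surprised'; is c-commanded by the pronoun; coreference would bind this R-expression — blocked (Principle C).

Bianca, Bianca's boss, Julia, Tanya's daughter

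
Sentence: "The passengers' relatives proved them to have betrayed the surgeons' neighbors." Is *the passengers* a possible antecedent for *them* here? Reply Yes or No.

*them* is a pronoun; Principle B requires it to be free in its binding domain — the matrix clause.
— the passengers: possessor inside the subject DP of the matrix clause; does not c-command the pronoun — Principle B does not apply; allowed.

Yes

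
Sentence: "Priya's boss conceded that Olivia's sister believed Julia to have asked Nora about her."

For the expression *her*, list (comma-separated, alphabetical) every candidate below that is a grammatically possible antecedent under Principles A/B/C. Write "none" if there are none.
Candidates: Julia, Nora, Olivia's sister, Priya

*her* is a pronoun; Principle B requires it to be free in its binding domain — the clause headed by 'asked'.
— Julia: subject of the clause headed by 'asked'; c-commands the pronoun within its binding domain — blocked (Principle B).
— Nora: object of the clause headed by 'asked'; c-commands the pronoun within its binding domain — blocked (Principle B).
— Olivia's sister: subject of the clause headed by 'believed'; c-commands the pronoun but lies outside its binding domain — allowed.
— Priya: possessor inside the subject DP of the matrix clause; does not c-command the pronoun — Principle B does not apply; allowed.

Olivia's sister, Priya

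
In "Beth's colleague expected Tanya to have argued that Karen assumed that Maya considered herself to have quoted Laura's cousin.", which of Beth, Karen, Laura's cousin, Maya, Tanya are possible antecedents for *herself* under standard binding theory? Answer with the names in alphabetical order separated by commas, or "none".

*herself* is a reflexive; Principle A requires it to be bound within its binding domain — the clause headed by 'considered'.
— Beth: possessor inside the subject DP of the matrix clause; does not c-command the reflexive — cannot bind it (Principle A).
— Karen: subject of the clause headed by 'assumed'; c-commands the reflexive but lies outside its binding domain — cannot bind it (Principle A).
— Laura's cousin: object of the clause headed by 'quoted'; does not c-command the reflexive — cannot bind it (Principle A).
— Maya: subject of the clause headed by 'considered'; c-commands the reflexive within its binding domain — allowed (Principle A).
— Tanya: subject of the clause headed by 'argued'; c-commands the reflexive but lies outside its binding domain — cannot bind it (Principle A).

Maya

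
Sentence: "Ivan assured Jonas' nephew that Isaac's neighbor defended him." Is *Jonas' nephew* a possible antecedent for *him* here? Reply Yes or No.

*him* is a pronoun; Principle B requires it to be free in its binding domain — the clause headed by 'defended'.
— Jonas' nephew: object of the matrix clause; c-commands the pronoun but lies outside its binding domain — allowed.

Yes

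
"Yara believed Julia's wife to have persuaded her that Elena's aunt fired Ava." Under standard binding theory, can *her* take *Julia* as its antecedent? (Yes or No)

Yes

*her* is a pronoun; Principle B requires it to be free in its binding domain — the clause headed by 'persuaded'.
— Julia: possessor inside the subject DP of the clause headed by 'persuaded'; does not c-command the pronoun — Principle B does not apply; allowed.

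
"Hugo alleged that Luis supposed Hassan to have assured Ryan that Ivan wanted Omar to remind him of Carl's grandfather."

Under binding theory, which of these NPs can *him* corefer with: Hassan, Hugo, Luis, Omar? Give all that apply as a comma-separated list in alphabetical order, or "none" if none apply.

*him* is a pronoun; Principle B requires it to be free in its binding domain — the clause headed by 'remind'.
— Hassan: subject of the clause headed by 'assured'; c-commands the pronoun but lies outside its binding domain — allowed.
— Hugo: subject of the matrix clause; c-commands the pronoun but lies outside its binding domain — allowed.
— Luis: subject of the clause headed by 'supposed'; c-commands the pronoun but lies outside its binding domain — allowed.
— Omar: subject of the clause headed by 'remind'; c-commands the pronoun within its binding domain — blocked (Principle B).

Hassan, Hugo, Luis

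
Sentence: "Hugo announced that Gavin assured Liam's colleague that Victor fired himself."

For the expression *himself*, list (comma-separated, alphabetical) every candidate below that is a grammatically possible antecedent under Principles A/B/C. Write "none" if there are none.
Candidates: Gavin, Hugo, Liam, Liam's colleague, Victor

Victor

*himself* is a reflexive; Principle A requires it to be bound within its binding domain — the clause headed by 'fired'.
— Gavin: subject of the clause headed by 'assured'; c-commands the reflexive but lies outside its binding domain — cannot bind it (Principle A).
— Hugo: subject of the matrix clause; c-commands the reflexive but lies outside its binding domain — cannot bind it (Principle A).
— Liam: possessor inside the object DP of the clause headed by 'assured'; does not c-command the reflexive — cannot bind it (Principle A).
— Liam's colleague: object of the clause headed by 'assured'; c-commands the reflexive but lies outside its binding domain — cannot bind it (Principle A).
— Victor: subject of the clause headed by 'fired'; c-commands the reflexive within its binding domain — allowed (Principle A).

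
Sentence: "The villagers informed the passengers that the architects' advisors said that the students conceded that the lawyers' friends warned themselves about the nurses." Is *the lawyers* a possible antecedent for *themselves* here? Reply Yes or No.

*themselves* is a reflexive; Principle A requires it to be bound within its binding domain — the clause headed by 'warned'.
— the lawyers: possessor inside the subject DP of the clause headed by 'warned'; does not c-command the reflexive — cannot bind it (Principle A).

No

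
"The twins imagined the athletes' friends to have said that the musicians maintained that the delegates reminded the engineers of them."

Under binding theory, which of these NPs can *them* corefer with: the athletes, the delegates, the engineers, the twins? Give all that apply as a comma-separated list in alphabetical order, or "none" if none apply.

*them* is a pronoun; Principle B requires it to be free in its binding domain — the clause headed by 'reminded'.
— the athletes: possessor inside the subject DP of the clause headed by 'said'; does not c-command the pronoun — Principle B does not apply; allowed.
— the delegates: subject of the clause headed by 'reminded'; c-commands the pronoun within its binding domain — blocked (Principle B).
— the engineers: object of the clause headed by 'reminded'; c-commands the pronoun within its binding domain — blocked (Principle B).
— the twins: subject of the matrix clause; c-commands the pronoun but lies outside its binding domain — allowed.

the athletes, the twins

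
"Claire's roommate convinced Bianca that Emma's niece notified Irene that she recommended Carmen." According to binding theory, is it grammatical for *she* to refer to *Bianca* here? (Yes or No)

*Bianca* is an R-expression; Principle C requires it to be free (not bound by any c-commanding expression).
— she: subject of the clause headed by 'recommended'; the pronoun does not c-command the R-expression — coreference allowed.

Yes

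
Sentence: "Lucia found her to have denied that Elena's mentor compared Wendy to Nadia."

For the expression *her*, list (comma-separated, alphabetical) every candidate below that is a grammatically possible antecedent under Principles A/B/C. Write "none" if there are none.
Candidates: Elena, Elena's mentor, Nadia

none

*her* is a pronoun; Principle B requires it to be free in its binding domain — the matrix clause.
— Elena: possessor inside the subject DP of the clause headed by 'compared'; is c-commanded by the pronoun; coreference would bind this R-expression — blocked (Principle C).
— Elena's mentor: subject of the clause headed by 'compared'; is c-commanded by the pronoun; coreference would bind this R-expression — blocked (Principle C).
— Nadia: second object of the clause headed by 'compared'; is c-commanded by the pronoun; coreference would bind this R-expression — blocked (Principle C).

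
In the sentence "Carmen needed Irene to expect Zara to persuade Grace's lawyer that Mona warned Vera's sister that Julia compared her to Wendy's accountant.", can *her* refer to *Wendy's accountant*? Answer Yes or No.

*her* is a pronoun; Principle B requires it to be free in its binding domain — the clause headed by 'compared'.
— Wendy's accountant: second object of the clause headed by 'compared'; is c-commanded by the pronoun; coreference would bind this R-expression — blocked (Principle C).

No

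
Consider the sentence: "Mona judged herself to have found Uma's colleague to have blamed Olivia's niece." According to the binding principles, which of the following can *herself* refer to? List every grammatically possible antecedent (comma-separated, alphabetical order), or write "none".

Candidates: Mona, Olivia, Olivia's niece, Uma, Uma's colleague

Mona

*herself* is a reflexive; Principle A requires it to be bound within its binding domain — the matrix clause.
— Mona: subject of the matrix clause; c-commands the reflexive within its binding domain — allowed (Principle A).
— Olivia: possessor inside the object DP of the clause headed by 'blamed'; does not c-command the reflexive — cannot bind it (Principle A).
— Olivia's niece: object of the clause headed by 'blamed'; does not c-command the reflexive — cannot bind it (Principle A).
— Uma: possessor inside the subject DP of the clause headed by 'blamed'; does not c-command the reflexive — cannot bind it (Principle A).
— Uma's colleague: subject of the clause headed by 'blamed'; does not c-command the reflexive — cannot bind it (Principle A).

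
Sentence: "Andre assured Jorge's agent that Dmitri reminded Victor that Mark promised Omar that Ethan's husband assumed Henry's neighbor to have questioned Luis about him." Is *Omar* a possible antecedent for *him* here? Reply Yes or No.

*him* is a pronoun; Principle B requires it to be free in its binding domain — the clause headed by 'questioned'.
— Omar: object of the clause headed by 'promised'; c-commands the pronoun but lies outside its binding domain — allowed.

Yes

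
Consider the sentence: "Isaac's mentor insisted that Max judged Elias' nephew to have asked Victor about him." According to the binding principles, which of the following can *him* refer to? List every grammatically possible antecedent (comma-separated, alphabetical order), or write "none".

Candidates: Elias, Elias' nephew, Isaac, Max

*him* is a pronoun; Principle B requires it to be free in its binding domain — the clause headed by 'asked'.
— Elias: possessor inside the subject DP of the clause headed by 'asked'; does not c-command the pronoun — Principle B does not apply; allowed.
— Elias' nephew: subject of the clause headed by 'asked'; c-commands the pronoun within its binding domain — blocked (Principle B).
— Isaac: possessor inside the subject DP of the matrix clause; does not c-command the pronoun — Principle B does not apply; allowed.
— Max: subject of the clause headed by 'judged'; c-commands the pronoun but lies outside its binding domain — allowed.

Elias, Isaac, Max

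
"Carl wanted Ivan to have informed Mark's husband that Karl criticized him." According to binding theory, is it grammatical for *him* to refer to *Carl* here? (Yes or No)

Yes

*Carl* is an R-expression; Principle C requires it to be free (not bound by any c-commanding expression).
— him: object of the clause headed by 'criticized'; the pronoun does not c-command the R-expression — coreference allowed.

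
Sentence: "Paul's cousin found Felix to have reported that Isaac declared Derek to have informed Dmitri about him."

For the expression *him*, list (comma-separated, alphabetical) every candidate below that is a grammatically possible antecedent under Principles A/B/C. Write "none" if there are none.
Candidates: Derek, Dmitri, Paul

Paul

*him* is a pronoun; Principle B requires it to be free in its binding domain — the clause headed by 'informed'.
— Derek: subject of the clause headed by 'informed'; c-commands the pronoun within its binding domain — blocked (Principle B).
— Dmitri: object of the clause headed by 'informed'; c-commands the pronoun within its binding domain — blocked (Principle B).
— Paul: possessor inside the subject DP of the matrix clause; does not c-command the pronoun — Principle B does not apply; allowed.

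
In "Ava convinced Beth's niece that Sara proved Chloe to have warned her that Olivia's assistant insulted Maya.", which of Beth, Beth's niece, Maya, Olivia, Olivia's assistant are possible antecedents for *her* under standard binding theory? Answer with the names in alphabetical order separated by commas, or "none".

*her* is a pronoun; Principle B requires it to be free in its binding domain — the clause headed by 'warned'.
— Beth: possessor inside the object DP of the matrix clause; does not c-command the pronoun — Principle B does not apply; allowed.
— Beth's niece: object of the matrix clause; c-commands the pronoun but lies outside its binding domain — allowed.
— Maya: object of the clause headed by 'insulted'; is c-commanded by the pronoun; coreference would bind this R-expression — blocked (Principle C).
— Olivia: possessor inside the subject DP of the clause headed by 'insulted'; is c-commanded by the pronoun; coreference would bind this R-expression — blocked (Principle C).
— Olivia's assistant: subject of the clause headed by 'insulted'; is c-commanded by the pronoun; coreference would bind this R-expression — blocked (Principle C).

Beth, Beth's niece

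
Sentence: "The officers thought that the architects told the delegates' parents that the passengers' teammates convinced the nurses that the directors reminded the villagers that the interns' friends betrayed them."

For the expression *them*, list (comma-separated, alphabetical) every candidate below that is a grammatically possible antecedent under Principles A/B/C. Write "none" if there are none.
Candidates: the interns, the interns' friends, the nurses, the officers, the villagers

*them* is a pronoun; Principle B requires it to be free in its binding domain — the clause headed by 'betrayed'.
— the interns: possessor inside the subject DP of the clause headed by 'betrayed'; does not c-command the pronoun — Principle B does not apply; allowed.
— the interns' friends: subject of the clause headed by 'betrayed'; c-commands the pronoun within its binding domain — blocked (Principle B).
— the nurses: object of the clause headed by 'convinced'; c-commands the pronoun but lies outside its binding domain — allowed.
— the officers: subject of the matrix clause; c-commands the pronoun but lies outside its binding domain — allowed.
— the villagers: object of the clause headed by 'reminded'; c-commands the pronoun but lies outside its binding domain — allowed.

the interns, the nurses, the officers, the villagers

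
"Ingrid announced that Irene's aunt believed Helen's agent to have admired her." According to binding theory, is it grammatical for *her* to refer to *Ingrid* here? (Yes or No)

*Ingrid* is an R-expression; Principle C requires it to be free (not bound by any c-commanding expression).
— her: object of the clause headed by 'admired'; the pronoun does not c-command the R-expression — coreference allowed.

Yes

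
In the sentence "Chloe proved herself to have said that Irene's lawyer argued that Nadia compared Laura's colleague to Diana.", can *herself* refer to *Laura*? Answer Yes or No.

No

*herself* is a reflexive; Principle A requires it to be bound within its binding domain — the matrix clause.
— Laura: possessor inside the object DP of the clause headed by 'compared'; does not c-command the reflexive — cannot bind it (Principle A).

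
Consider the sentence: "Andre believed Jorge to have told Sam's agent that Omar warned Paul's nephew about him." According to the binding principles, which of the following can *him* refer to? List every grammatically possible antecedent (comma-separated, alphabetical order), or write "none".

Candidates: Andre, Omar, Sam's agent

*him* is a pronoun; Principle B requires it to be free in its binding domain — the clause headed by 'warned'.
— Andre: subject of the matrix clause; c-commands the pronoun but lies outside its binding domain — allowed.
— Omar: subject of the clause headed by 'warned'; c-commands the pronoun within its binding domain — blocked (Principle B).
— Sam's agent: object of the clause headed by 'told'; c-commands the pronoun but lies outside its binding domain — allowed.

Andre, Sam's agent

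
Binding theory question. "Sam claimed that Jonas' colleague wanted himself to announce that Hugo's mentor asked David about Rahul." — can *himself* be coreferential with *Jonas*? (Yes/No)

*himself* is a reflexive; Principle A requires it to be bound within its binding domain — the clause headed by 'wanted'.
— Jonas: possessor inside the subject DP of the clause headed by 'wanted'; does not c-command the reflexive — cannot bind it (Principle A).

No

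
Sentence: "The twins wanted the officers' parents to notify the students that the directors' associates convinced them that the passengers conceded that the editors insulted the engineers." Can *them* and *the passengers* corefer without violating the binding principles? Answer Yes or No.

No

*the passengers* is an R-expression; Principle C requires it to be free (not bound by any c-commanding expression).
— them: object of the clause headed by 'convinced'; the pronoun c-commands the R-expression — coreference blocked (Principle C).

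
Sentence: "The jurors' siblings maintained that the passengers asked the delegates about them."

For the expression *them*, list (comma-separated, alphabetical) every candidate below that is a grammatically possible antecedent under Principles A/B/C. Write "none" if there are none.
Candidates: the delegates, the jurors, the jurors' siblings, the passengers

the jurors, the jurors' siblings

*them* is a pronoun; Principle B requires it to be free in its binding domain — the clause headed by 'asked'.
— the delegates: object of the clause headed by 'asked'; c-commands the pronoun within its binding domain — blocked (Principle B).
— the jurors: possessor inside the subject DP of the matrix clause; does not c-command the pronoun — Principle B does not apply; allowed.
— the jurors' siblings: subject of the matrix clause; c-commands the pronoun but lies outside its binding domain — allowed.
— the passengers: subject of the clause headed by 'asked'; c-commands the pronoun within its binding domain — blocked (Principle B).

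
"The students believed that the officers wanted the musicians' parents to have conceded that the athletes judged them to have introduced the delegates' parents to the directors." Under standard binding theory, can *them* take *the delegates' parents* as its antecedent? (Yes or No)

No

*them* is a pronoun; Principle B requires it to be free in its binding domain — the clause headed by 'judged'.
— the delegates' parents: object of the clause headed by 'introduced'; is c-commanded by the pronoun; coreference would bind this R-expression — blocked (Principle C).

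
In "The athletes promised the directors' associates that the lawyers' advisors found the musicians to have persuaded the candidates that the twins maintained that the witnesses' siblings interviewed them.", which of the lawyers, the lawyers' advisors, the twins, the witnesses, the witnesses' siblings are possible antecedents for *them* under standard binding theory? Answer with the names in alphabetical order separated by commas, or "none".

the lawyers, the lawyers' advisors, the twins, the witnesses

*them* is a pronoun; Principle B requires it to be free in its binding domain — the clause headed by 'interviewed'.
— the lawyers: possessor inside the subject DP of the clause headed by 'found'; does not c-command the pronoun — Principle B does not apply; allowed.
— the lawyers' advisors: subject of the clause headed by 'found'; c-commands the pronoun but lies outside its binding domain — allowed.
— the twins: subject of the clause headed by 'maintained'; c-commands the pronoun but lies outside its binding domain — allowed.
— the witnesses: possessor inside the subject DP of the clause headed by 'interviewed'; does not c-command the pronoun — Principle B does not apply; allowed.
— the witnesses' siblings: subject of the clause headed by 'interviewed'; c-commands the pronoun within its binding domain — blocked (Principle B).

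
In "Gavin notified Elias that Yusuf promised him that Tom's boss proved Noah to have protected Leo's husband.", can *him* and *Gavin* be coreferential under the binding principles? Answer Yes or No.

Yes

*Gavin* is an R-expression; Principle C requires it to be free (not bound by any c-commanding expression).
— him: object of the clause headed by 'promised'; the pronoun does not c-command the R-expression — coreference allowed.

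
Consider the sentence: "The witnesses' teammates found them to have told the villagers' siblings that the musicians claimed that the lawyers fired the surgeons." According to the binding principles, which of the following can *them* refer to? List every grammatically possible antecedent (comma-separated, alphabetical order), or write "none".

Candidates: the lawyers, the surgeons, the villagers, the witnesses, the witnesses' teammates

*them* is a pronoun; Principle B requires it to be free in its binding domain — the matrix clause.
— the lawyers: subject of the clause headed by 'fired'; is c-commanded by the pronoun; coreference would bind this R-expression — blocked (Principle C).
— the surgeons: object of the clause headed by 'fired'; is c-commanded by the pronoun; coreference would bind this R-expression — blocked (Principle C).
— the villagers: possessor inside the object DP of the clause headed by 'told'; is c-commanded by the pronoun; coreference would bind this R-expression — blocked (Principle C).
— the witnesses: possessor inside the subject DP of the matrix clause; does not c-command the pronoun — Principle B does not apply; allowed.
— the witnesses' teammates: subject of the matrix clause; c-commands the pronoun within its binding domain — blocked (Principle B).

the witnesses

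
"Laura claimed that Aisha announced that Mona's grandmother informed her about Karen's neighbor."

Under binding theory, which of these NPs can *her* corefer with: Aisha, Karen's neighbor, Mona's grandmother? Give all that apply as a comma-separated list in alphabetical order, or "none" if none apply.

*her* is a pronoun; Principle B requires it to be free in its binding domain — the clause headed by 'informed'.
— Aisha: subject of the clause headed by 'announced'; c-commands the pronoun but lies outside its binding domain — allowed.
— Karen's neighbor: second object of the clause headed by 'informed'; is c-commanded by the pronoun; coreference would bind this R-expression — blocked (Principle C).
— Mona's grandmother: subject of the clause headed by 'informed'; c-commands the pronoun within its binding domain — blocked (Principle B).

Aisha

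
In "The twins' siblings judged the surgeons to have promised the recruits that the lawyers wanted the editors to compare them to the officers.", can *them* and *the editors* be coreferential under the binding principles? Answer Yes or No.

No

*the editors* is an R-expression; Principle C requires it to be free (not bound by any c-commanding expression).
— them: object of the clause headed by 'compare'; the R-expression locally c-commands the pronoun — coreference blocked (Principle B on the pronoun).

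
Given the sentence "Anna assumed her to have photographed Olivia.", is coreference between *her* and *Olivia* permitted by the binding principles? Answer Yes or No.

No

*her* is a pronoun; Principle B requires it to be free in its binding domain — the matrix clause.
— Olivia: object of the clause headed by 'photographed'; is c-commanded by the pronoun; coreference would bind this R-expression — blocked (Principle C).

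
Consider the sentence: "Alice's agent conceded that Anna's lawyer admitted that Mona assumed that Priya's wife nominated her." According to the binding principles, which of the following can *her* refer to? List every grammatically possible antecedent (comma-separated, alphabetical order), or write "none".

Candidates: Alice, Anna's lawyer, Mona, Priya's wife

Alice, Anna's lawyer, Mona

*her* is a pronoun; Principle B requires it to be free in its binding domain — the clause headed by 'nominated'.
— Alice: possessor inside the subject DP of the matrix clause; does not c-command the pronoun — Principle B does not apply; allowed.
— Anna's lawyer: subject of the clause headed by 'admitted'; c-commands the pronoun but lies outside its binding domain — allowed.
— Mona: subject of the clause headed by 'assumed'; c-commands the pronoun but lies outside its binding domain — allowed.
— Priya's wife: subject of the clause headed by 'nominated'; c-commands the pronoun within its binding domain — blocked (Principle B).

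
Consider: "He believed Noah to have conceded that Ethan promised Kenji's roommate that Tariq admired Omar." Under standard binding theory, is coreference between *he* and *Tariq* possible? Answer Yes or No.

*Tariq* is an R-expression; Principle C requires it to be free (not bound by any c-commanding expression).
— he: subject of the matrix clause; the pronoun c-commands the R-expression — coreference blocked (Principle C).

No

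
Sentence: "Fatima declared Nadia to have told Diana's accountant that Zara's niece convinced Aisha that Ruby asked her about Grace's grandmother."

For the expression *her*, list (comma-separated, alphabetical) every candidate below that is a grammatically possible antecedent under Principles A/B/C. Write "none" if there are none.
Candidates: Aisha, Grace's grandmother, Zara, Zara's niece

Aisha, Zara, Zara's niece

*her* is a pronoun; Principle B requires it to be free in its binding domain — the clause headed by 'asked'.
— Aisha: object of the clause headed by 'convinced'; c-commands the pronoun but lies outside its binding domain — allowed.
— Grace's grandmother: second object of the clause headed by 'asked'; is c-commanded by the pronoun; coreference would bind this R-expression — blocked (Principle C).
— Zara: possessor inside the subject DP of the clause headed by 'convinced'; does not c-command the pronoun — Principle B does not apply; allowed.
— Zara's niece: subject of the clause headed by 'convinced'; c-commands the pronoun but lies outside its binding domain — allowed.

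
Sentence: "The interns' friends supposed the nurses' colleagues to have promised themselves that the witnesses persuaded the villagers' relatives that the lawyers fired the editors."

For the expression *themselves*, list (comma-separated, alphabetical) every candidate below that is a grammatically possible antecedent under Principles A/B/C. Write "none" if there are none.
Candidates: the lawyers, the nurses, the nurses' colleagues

the nurses' colleagues

*themselves* is a reflexive; Principle A requires it to be bound within its binding domain — the clause headed by 'promised'.
— the lawyers: subject of the clause headed by 'fired'; does not c-command the reflexive — cannot bind it (Principle A).
— the nurses: possessor inside the subject DP of the clause headed by 'promised'; does not c-command the reflexive — cannot bind it (Principle A).
— the nurses' colleagues: subject of the clause headed by 'promised'; c-commands the reflexive within its binding domain — allowed (Principle A).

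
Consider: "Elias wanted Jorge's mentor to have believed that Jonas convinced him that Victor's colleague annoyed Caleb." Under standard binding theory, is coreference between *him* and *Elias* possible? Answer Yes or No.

Yes

*Elias* is an R-expression; Principle C requires it to be free (not bound by any c-commanding expression).
— him: object of the clause headed by 'convinced'; the pronoun does not c-command the R-expression — coreference allowed.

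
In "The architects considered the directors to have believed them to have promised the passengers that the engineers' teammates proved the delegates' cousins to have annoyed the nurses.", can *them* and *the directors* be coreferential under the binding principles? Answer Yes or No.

*the directors* is an R-expression; Principle C requires it to be free (not bound by any c-commanding expression).
— them: subject of the clause headed by 'promised'; the R-expression locally c-commands the pronoun — coreference blocked (Principle B on the pronoun).

No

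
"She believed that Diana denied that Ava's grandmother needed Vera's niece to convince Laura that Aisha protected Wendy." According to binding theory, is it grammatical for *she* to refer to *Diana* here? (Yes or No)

*Diana* is an R-expression; Principle C requires it to be free (not bound by any c-commanding expression).
— she: subject of the matrix clause; the pronoun c-commands the R-expression — coreference blocked (Principle C).

No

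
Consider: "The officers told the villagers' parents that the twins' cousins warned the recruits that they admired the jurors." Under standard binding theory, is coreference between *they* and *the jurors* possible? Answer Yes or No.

*the jurors* is an R-expression; Principle C requires it to be free (not bound by any c-commanding expression).
— they: subject of the clause headed by 'admired'; the pronoun c-commands the R-expression — coreference blocked (Principle C).

No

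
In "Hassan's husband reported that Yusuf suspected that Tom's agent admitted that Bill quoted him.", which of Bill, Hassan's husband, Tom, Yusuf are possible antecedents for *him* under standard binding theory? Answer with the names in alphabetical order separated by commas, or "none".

Hassan's husband, Tom, Yusuf

*him* is a pronoun; Principle B requires it to be free in its binding domain — the clause headed by 'quoted'.
— Bill: subject of the clause headed by 'quoted'; c-commands the pronoun within its binding domain — blocked (Principle B).
— Hassan's husband: subject of the matrix clause; c-commands the pronoun but lies outside its binding domain — allowed.
— Tom: possessor inside the subject DP of the clause headed by 'admitted'; does not c-command the pronoun — Principle B does not apply; allowed.
— Yusuf: subject of the clause headed by 'suspected'; c-commands the pronoun but lies outside its binding domain — allowed.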